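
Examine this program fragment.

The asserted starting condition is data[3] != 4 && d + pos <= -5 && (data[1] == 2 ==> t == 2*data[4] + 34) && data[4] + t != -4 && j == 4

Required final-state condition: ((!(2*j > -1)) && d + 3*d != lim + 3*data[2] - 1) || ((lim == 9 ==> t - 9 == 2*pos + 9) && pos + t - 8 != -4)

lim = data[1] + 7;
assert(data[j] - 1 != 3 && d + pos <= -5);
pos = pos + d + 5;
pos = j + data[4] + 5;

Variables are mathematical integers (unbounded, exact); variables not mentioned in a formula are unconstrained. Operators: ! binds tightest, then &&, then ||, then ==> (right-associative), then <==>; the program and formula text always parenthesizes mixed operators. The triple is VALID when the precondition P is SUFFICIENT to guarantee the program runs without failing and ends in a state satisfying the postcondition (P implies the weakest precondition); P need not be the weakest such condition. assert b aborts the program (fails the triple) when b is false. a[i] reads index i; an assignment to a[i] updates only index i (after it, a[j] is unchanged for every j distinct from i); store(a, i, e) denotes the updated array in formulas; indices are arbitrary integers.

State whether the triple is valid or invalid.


Working backward. After the program, the postcondition ((!(2*j > -1)) && d + 3*d != lim + 3*data[2] - 1) || ((lim == 9 ==> t - 9 == 2*pos + 9) && pos + t - 8 != -4) must hold; in canonical form it is ((!(2*j > -1)) && 4*d != 3*data[2] + lim - 1) || ((lim == 9 ==> t == 2*pos + 18) && pos + t != 4).
Before pos := j + data[4] + 5: ((!(2*j > -1)) && 4*d != 3*data[2] + lim - 1) || ((lim == 9 ==> t == 2*data[4] + 2*j + 28) && data[4] + j + t != -1)
Before pos := pos + d + 5: ((!(2*j > -1)) && 4*d != 3*data[2] + lim - 1) || ((lim == 9 ==> t == 2*data[4] + 2*j + 28) && data[4] + j + t != -1)
Before assert data[j] - 1 != 3 && d + pos <= -5: data[j] != 4 && d + pos <= -5 && (((!(2*j > -1)) && 4*d != 3*data[2] + lim - 1) || ((lim == 9 ==> t == 2*data[4] + 2*j + 28) && data[4] + j + t != -1))
Before lim := data[1] + 7: data[j] != 4 && d + pos <= -5 && (((!(2*j > -1)) && 4*d != data[1] + 3*data[2] + 6) || ((data[1] == 2 ==> t == 2*data[4] + 2*j + 28) && data[4] + j + t != -1))
The weakest precondition is data[j] != 4 && d + pos <= -5 && (((!(2*j > -1)) && 4*d != data[1] + 3*data[2] + 6) || ((data[1] == 2 ==> t == 2*data[4] + 2*j + 28) && data[4] + j + t != -1)).
Check whether data[3] != 4 && d + pos <= -5 && (data[1] == 2 ==> t == 2*data[4] + 34) && data[4] + t != -4 && j == 4 implies it.
Countermodel: at the initial state d = -5, data = {[1] = 2, [2] = 2, [3] = 5, [4] = 0, elsewhere 2}, j = 4, pos = 0, t = 34, the precondition holds but the weakest precondition fails.
Answer: invalid


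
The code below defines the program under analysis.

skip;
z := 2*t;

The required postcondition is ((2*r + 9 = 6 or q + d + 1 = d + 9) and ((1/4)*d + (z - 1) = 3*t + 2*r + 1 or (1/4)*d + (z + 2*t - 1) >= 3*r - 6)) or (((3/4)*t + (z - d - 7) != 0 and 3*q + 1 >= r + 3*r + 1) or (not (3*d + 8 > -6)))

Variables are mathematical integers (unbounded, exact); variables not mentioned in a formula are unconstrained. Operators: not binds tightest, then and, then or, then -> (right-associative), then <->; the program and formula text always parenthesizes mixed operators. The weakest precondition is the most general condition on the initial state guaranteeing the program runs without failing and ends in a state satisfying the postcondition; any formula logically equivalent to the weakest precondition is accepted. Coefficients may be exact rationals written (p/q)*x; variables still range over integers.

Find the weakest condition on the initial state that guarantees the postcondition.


Working backward. After the program, the postcondition ((2*r + 9 = 6 or q + d + 1 = d + 9) and ((1/4)*d + (z - 1) = 3*t + 2*r + 1 or (1/4)*d + (z + 2*t - 1) >= 3*r - 6)) or (((3/4)*t + (z - d - 7) != 0 and 3*q + 1 >= r + 3*r + 1) or (not (3*d + 8 > -6))) must hold; in canonical form it is ((2*r = -3 or q = 8) and ((1/4)*d + z = 2*r + 3*t + 2 or (1/4)*d + 2*t + z >= 3*r - 5)) or ((3/4)*t + z != d + 7 and 3*q >= 4*r) or (not (3*d > -14)).
Before z := 2*t: ((2*r = -3 or q = 8) and ((1/4)*d = 2*r + t + 2 or (1/4)*d + 4*t >= 3*r - 5)) or ((11/4)*t != d + 7 and 3*q >= 4*r) or (not (3*d > -14))
Before skip: ((2*r = -3 or q = 8) and ((1/4)*d = 2*r + t + 2 or (1/4)*d + 4*t >= 3*r - 5)) or ((11/4)*t != d + 7 and 3*q >= 4*r) or (not (3*d > -14))
Answer: WP = ((2*r = -3 or q = 8) and ((1/4)*d = 2*r + t + 2 or (1/4)*d + 4*t >= 3*r - 5)) or ((11/4)*t != d + 7 and 3*q >= 4*r) or (not (3*d > -14))


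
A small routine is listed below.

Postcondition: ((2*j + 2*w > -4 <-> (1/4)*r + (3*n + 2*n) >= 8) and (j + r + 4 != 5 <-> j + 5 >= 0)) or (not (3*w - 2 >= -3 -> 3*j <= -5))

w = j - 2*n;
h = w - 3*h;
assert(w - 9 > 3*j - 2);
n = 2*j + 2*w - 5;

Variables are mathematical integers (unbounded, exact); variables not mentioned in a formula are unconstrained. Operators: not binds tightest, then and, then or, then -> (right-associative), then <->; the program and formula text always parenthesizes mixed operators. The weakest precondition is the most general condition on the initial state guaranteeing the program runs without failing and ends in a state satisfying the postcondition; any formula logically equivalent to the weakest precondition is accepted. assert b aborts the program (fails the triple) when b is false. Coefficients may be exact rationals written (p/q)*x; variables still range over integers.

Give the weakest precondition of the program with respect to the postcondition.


Working backward. After the program, the postcondition ((2*j + 2*w > -4 <-> (1/4)*r + (3*n + 2*n) >= 8) and (j + r + 4 != 5 <-> j + 5 >= 0)) or (not (3*w - 2 >= -3 -> 3*j <= -5)) must hold; in canonical form it is ((2*j + 2*w > -4 <-> 5*n + (1/4)*r >= 8) and (j + r != 1 <-> j >= -5)) or (not (3*w >= -1 -> 3*j <= -5)).
Before n := 2*j + 2*w - 5: ((2*j + 2*w > -4 <-> 10*j + (1/4)*r + 10*w >= 33) and (j + r != 1 <-> j >= -5)) or (not (3*w >= -1 -> 3*j <= -5))
Before assert w - 9 > 3*j - 2: w > 3*j + 7 and (((2*j + 2*w > -4 <-> 10*j + (1/4)*r + 10*w >= 33) and (j + r != 1 <-> j >= -5)) or (not (3*w >= -1 -> 3*j <= -5)))
Before h := w - 3*h: w > 3*j + 7 and (((2*j + 2*w > -4 <-> 10*j + (1/4)*r + 10*w >= 33) and (j + r != 1 <-> j >= -5)) or (not (3*w >= -1 -> 3*j <= -5)))
Before w := j - 2*n: 2*j + 2*n < -7 and (((4*j > 4*n - 4 <-> 20*j + (1/4)*r >= 20*n + 33) and (j + r != 1 <-> j >= -5)) or (not (3*j >= 6*n - 1 -> 3*j <= -5)))
Answer: WP = 2*j + 2*n < -7 and (((4*j > 4*n - 4 <-> 20*j + (1/4)*r >= 20*n + 33) and (j + r != 1 <-> j >= -5)) or (not (3*j >= 6*n - 1 -> 3*j <= -5)))


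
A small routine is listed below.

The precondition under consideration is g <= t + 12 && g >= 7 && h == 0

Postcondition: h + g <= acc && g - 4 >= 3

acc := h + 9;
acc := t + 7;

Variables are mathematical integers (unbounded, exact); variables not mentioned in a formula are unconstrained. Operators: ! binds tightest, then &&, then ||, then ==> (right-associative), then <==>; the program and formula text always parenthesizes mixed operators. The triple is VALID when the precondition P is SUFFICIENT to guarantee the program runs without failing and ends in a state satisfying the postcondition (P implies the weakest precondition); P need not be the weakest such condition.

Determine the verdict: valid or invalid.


Working backward. After the program, the postcondition h + g <= acc && g - 4 >= 3 must hold; in canonical form it is g + h <= acc && g >= 7.
Before acc := t + 7: g + h <= t + 7 && g >= 7
Before acc := h + 9: g + h <= t + 7 && g >= 7
The weakest precondition is g + h <= t + 7 && g >= 7.
Check whether g <= t + 12 && g >= 7 && h == 0 implies it.
Countermodel: at the initial state g = 7, h = 0, t = -1, the precondition holds but the weakest precondition fails.
Answer: invalid


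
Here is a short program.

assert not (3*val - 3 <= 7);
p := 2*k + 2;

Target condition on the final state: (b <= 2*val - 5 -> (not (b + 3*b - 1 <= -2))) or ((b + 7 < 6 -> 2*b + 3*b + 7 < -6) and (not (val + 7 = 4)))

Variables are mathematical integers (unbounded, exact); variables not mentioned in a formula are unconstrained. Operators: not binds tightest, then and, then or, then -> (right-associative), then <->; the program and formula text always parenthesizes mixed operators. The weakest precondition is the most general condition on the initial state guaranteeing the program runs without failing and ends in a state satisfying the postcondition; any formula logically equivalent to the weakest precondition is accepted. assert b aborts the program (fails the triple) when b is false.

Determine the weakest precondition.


Working backward. After the program, the postcondition (b <= 2*val - 5 -> (not (b + 3*b - 1 <= -2))) or ((b + 7 < 6 -> 2*b + 3*b + 7 < -6) and (not (val + 7 = 4))) must hold; in canonical form it is (b <= 2*val - 5 -> (not (4*b <= -1))) or ((b < -1 -> 5*b < -13) and (not (val = -3))).
Before p := 2*k + 2: (b <= 2*val - 5 -> (not (4*b <= -1))) or ((b < -1 -> 5*b < -13) and (not (val = -3)))
Before assert not (3*val - 3 <= 7): (not (3*val <= 10)) and ((b <= 2*val - 5 -> (not (4*b <= -1))) or ((b < -1 -> 5*b < -13) and (not (val = -3))))
Answer: WP = (not (3*val <= 10)) and ((b <= 2*val - 5 -> (not (4*b <= -1))) or ((b < -1 -> 5*b < -13) and (not (val = -3))))


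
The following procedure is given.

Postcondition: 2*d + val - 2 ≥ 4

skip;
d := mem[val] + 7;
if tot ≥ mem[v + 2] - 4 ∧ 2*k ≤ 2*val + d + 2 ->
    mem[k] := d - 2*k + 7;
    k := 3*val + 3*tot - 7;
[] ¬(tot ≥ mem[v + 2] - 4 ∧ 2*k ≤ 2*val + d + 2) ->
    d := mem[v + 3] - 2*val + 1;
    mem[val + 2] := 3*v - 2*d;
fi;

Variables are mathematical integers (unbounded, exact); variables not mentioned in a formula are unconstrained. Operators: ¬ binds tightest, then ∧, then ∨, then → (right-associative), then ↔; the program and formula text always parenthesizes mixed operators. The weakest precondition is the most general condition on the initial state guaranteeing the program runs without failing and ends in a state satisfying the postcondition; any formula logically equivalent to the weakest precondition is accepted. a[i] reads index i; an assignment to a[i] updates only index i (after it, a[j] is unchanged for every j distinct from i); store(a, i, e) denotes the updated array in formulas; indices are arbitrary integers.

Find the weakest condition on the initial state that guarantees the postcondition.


Working backward. After the program, the postcondition 2*d + val - 2 ≥ 4 must hold; in canonical form it is 2*d + val ≥ 6.
Then branch requires 2*d + val ≥ 6; else branch requires 2*mem[v + 3] ≥ 3*val + 4.
Before the if: ((tot ≥ mem[v + 2] - 4 ∧ 2*k ≤ d + 2*val + 2) → 2*d + val ≥ 6) ∧ ((¬(tot ≥ mem[v + 2] - 4 ∧ 2*k ≤ d + 2*val + 2)) → 2*mem[v + 3] ≥ 3*val + 4)
Before d := mem[val] + 7: ((tot ≥ mem[v + 2] - 4 ∧ 2*k ≤ mem[val] + 2*val + 9) → 2*mem[val] + val ≥ -8) ∧ ((¬(tot ≥ mem[v + 2] - 4 ∧ 2*k ≤ mem[val] + 2*val + 9)) → 2*mem[v + 3] ≥ 3*val + 4)
Before skip: ((tot ≥ mem[v + 2] - 4 ∧ 2*k ≤ mem[val] + 2*val + 9) → 2*mem[val] + val ≥ -8) ∧ ((¬(tot ≥ mem[v + 2] - 4 ∧ 2*k ≤ mem[val] + 2*val + 9)) → 2*mem[v + 3] ≥ 3*val + 4)
Answer: WP = ((tot ≥ mem[v + 2] - 4 ∧ 2*k ≤ mem[val] + 2*val + 9) → 2*mem[val] + val ≥ -8) ∧ ((¬(tot ≥ mem[v + 2] - 4 ∧ 2*k ≤ mem[val] + 2*val + 9)) → 2*mem[v + 3] ≥ 3*val + 4)


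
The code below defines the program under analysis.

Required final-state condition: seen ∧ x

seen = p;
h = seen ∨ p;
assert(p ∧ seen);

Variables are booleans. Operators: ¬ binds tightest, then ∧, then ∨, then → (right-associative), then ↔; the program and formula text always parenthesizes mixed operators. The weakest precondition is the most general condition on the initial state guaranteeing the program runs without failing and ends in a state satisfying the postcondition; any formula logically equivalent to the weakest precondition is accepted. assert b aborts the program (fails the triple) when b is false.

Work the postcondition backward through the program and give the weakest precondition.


Working backward. After the program, seen ∧ x must hold.
Before assert p ∧ seen: p ∧ seen ∧ x
Before h := seen ∨ p: p ∧ seen ∧ x
Before seen := p: p ∧ x
Answer: WP = p ∧ x


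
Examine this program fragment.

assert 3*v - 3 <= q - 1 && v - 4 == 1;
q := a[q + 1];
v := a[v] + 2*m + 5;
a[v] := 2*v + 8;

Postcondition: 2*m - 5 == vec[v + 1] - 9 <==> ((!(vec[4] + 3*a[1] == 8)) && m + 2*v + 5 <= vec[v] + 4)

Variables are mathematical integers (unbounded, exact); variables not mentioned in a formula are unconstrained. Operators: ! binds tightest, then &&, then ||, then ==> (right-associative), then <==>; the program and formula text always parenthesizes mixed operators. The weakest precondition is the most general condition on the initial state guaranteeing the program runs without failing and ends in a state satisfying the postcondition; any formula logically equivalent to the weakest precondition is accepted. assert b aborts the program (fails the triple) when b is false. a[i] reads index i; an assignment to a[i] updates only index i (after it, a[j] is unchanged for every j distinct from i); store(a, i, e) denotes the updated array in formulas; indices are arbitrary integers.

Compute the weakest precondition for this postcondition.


Working backward. After the program, the postcondition 2*m - 5 == vec[v + 1] - 9 <==> ((!(vec[4] + 3*a[1] == 8)) && m + 2*v + 5 <= vec[v] + 4) must hold; in canonical form it is 2*m == vec[v + 1] - 4 <==> ((!(3*a[1] + vec[4] == 8)) && m + 2*v <= vec[v] - 1).
Before a[v] := 2*v + 8: 2*m == vec[v + 1] - 4 <==> ((!(vec[4] + 3*store(a, v, 2*v + 8)[1] == 8)) && m + 2*v <= vec[v] - 1)
Before v := a[v] + 2*m + 5: 2*m == vec[a[v] + 2*m + 6] - 4 <==> ((!(vec[4] + 3*store(a, a[v] + 2*m + 5, 2*a[v] + 4*m + 18)[1] == 8)) && 2*a[v] + 5*m <= vec[a[v] + 2*m + 5] - 11)
Before q := a[q + 1]: 2*m == vec[a[v] + 2*m + 6] - 4 <==> ((!(vec[4] + 3*store(a, a[v] + 2*m + 5, 2*a[v] + 4*m + 18)[1] == 8)) && 2*a[v] + 5*m <= vec[a[v] + 2*m + 5] - 11)
Before assert 3*v - 3 <= q - 1 && v - 4 == 1: 3*v <= q + 2 && v == 5 && (2*m == vec[a[v] + 2*m + 6] - 4 <==> ((!(vec[4] + 3*store(a, a[v] + 2*m + 5, 2*a[v] + 4*m + 18)[1] == 8)) && 2*a[v] + 5*m <= vec[a[v] + 2*m + 5] - 11))
Answer: WP = 3*v <= q + 2 && v == 5 && (2*m == vec[a[v] + 2*m + 6] - 4 <==> ((!(vec[4] + 3*store(a, a[v] + 2*m + 5, 2*a[v] + 4*m + 18)[1] == 8)) && 2*a[v] + 5*m <= vec[a[v] + 2*m + 5] - 11))


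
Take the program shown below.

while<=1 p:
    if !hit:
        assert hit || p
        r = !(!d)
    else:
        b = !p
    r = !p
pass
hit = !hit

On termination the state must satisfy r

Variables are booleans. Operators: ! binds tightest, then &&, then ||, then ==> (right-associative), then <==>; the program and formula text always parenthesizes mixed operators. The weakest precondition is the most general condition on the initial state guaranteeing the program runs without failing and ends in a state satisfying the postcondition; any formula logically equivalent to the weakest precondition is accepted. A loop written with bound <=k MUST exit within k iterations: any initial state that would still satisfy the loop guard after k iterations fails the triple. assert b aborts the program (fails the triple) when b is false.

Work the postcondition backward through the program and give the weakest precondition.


Working backward. After the program, r must hold.
Before hit := !hit: r
Before skip: r
Before the loop (bound <=1), unroll the exhaustion recursion (WP_0 = exit-now case; WP_j = one more guarded iteration, up to j = 1):
  WP_0: (!p) && r
  WP_1: (p ==> (((!hit) ==> ((hit || p) && (!p))) && (hit ==> (!p)))) && ((!p) ==> r)
So before the loop: (p ==> (((!hit) ==> ((hit || p) && (!p))) && (hit ==> (!p)))) && ((!p) ==> r)
Answer: WP = (p ==> (((!hit) ==> ((hit || p) && (!p))) && (hit ==> (!p)))) && ((!p) ==> r)


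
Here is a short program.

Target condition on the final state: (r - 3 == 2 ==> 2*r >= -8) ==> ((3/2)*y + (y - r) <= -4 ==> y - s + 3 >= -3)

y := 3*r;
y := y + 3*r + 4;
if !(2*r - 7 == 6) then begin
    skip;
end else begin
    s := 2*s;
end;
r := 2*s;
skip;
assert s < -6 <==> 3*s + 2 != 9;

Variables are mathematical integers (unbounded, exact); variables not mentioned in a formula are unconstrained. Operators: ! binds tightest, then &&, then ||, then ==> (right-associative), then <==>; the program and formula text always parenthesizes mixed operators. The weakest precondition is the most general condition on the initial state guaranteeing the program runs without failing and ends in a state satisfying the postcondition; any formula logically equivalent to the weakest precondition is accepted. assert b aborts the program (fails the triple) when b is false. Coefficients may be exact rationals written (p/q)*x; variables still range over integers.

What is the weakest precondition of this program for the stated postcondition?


Working backward. After the program, the postcondition (r - 3 == 2 ==> 2*r >= -8) ==> ((3/2)*y + (y - r) <= -4 ==> y - s + 3 >= -3) must hold; in canonical form it is (r == 5 ==> 2*r >= -8) ==> ((5/2)*y <= r - 4 ==> y >= s - 6).
Before assert s < -6 <==> 3*s + 2 != 9: (s < -6 <==> 3*s != 7) && ((r == 5 ==> 2*r >= -8) ==> ((5/2)*y <= r - 4 ==> y >= s - 6))
Before skip: (s < -6 <==> 3*s != 7) && ((r == 5 ==> 2*r >= -8) ==> ((5/2)*y <= r - 4 ==> y >= s - 6))
Before r := 2*s: (s < -6 <==> 3*s != 7) && ((2*s == 5 ==> 4*s >= -8) ==> ((5/2)*y <= 2*s - 4 ==> y >= s - 6))
Then branch requires (s < -6 <==> 3*s != 7) && ((2*s == 5 ==> 4*s >= -8) ==> ((5/2)*y <= 2*s - 4 ==> y >= s - 6)); else branch requires (2*s < -6 <==> 6*s != 7) && ((4*s == 5 ==> 8*s >= -8) ==> ((5/2)*y <= 4*s - 4 ==> y >= 2*s - 6)).
Before the if: ((!(2*r == 13)) ==> ((s < -6 <==> 3*s != 7) && ((2*s == 5 ==> 4*s >= -8) ==> ((5/2)*y <= 2*s - 4 ==> y >= s - 6)))) && (2*r == 13 ==> ((2*s < -6 <==> 6*s != 7) && ((4*s == 5 ==> 8*s >= -8) ==> ((5/2)*y <= 4*s - 4 ==> y >= 2*s - 6))))
Before y := y + 3*r + 4: ((!(2*r == 13)) ==> ((s < -6 <==> 3*s != 7) && ((2*s == 5 ==> 4*s >= -8) ==> ((15/2)*r + (5/2)*y <= 2*s - 14 ==> 3*r + y >= s - 10)))) && (2*r == 13 ==> ((2*s < -6 <==> 6*s != 7) && ((4*s == 5 ==> 8*s >= -8) ==> ((15/2)*r + (5/2)*y <= 4*s - 14 ==> 3*r + y >= 2*s - 10))))
Before y := 3*r: ((!(2*r == 13)) ==> ((s < -6 <==> 3*s != 7) && ((2*s == 5 ==> 4*s >= -8) ==> (15*r <= 2*s - 14 ==> 6*r >= s - 10)))) && (2*r == 13 ==> ((2*s < -6 <==> 6*s != 7) && ((4*s == 5 ==> 8*s >= -8) ==> (15*r <= 4*s - 14 ==> 6*r >= 2*s - 10))))
Answer: WP = ((!(2*r == 13)) ==> ((s < -6 <==> 3*s != 7) && ((2*s == 5 ==> 4*s >= -8) ==> (15*r <= 2*s - 14 ==> 6*r >= s - 10)))) && (2*r == 13 ==> ((2*s < -6 <==> 6*s != 7) && ((4*s == 5 ==> 8*s >= -8) ==> (15*r <= 4*s - 14 ==> 6*r >= 2*s - 10))))


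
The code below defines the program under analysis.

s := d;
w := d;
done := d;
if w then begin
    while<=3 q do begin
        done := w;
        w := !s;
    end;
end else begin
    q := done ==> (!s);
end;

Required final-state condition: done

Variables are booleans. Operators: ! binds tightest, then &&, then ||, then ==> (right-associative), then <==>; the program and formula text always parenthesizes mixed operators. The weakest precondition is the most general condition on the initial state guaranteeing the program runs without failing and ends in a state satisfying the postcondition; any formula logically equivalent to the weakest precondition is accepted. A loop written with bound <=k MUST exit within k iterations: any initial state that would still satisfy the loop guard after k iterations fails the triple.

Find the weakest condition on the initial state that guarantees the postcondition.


Working backward. After the program, done must hold.
Then branch requires (q ==> ((q ==> ((q ==> ((!q) && (!s))) && ((!q) ==> (!s)))) && ((!q) ==> w))) && ((!q) ==> done); else branch requires done.
Before the if: (w ==> ((q ==> ((q ==> ((q ==> ((!q) && (!s))) && ((!q) ==> (!s)))) && ((!q) ==> w))) && ((!q) ==> done))) && ((!w) ==> done)
Before done := d: (w ==> ((q ==> ((q ==> ((q ==> ((!q) && (!s))) && ((!q) ==> (!s)))) && ((!q) ==> w))) && ((!q) ==> d))) && ((!w) ==> d)
Before w := d: (d ==> ((q ==> ((q ==> ((q ==> ((!q) && (!s))) && ((!q) ==> (!s)))) && ((!q) ==> d))) && ((!q) ==> d))) && ((!d) ==> d)
Before s := d: (d ==> ((q ==> ((q ==> ((q ==> ((!q) && (!d))) && ((!q) ==> (!d)))) && ((!q) ==> d))) && ((!q) ==> d))) && ((!d) ==> d)
Answer: WP = (d ==> ((q ==> ((q ==> ((q ==> ((!q) && (!d))) && ((!q) ==> (!d)))) && ((!q) ==> d))) && ((!q) ==> d))) && ((!d) ==> d)


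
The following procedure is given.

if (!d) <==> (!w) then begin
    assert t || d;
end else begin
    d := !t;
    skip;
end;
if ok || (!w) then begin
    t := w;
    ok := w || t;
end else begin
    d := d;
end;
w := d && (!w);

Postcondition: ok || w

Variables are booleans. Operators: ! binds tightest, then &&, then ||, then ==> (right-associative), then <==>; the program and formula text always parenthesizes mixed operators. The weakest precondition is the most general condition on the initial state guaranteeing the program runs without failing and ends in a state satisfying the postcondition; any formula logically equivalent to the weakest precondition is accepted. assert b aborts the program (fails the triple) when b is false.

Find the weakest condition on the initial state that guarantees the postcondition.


Working backward. After the program, ok || w must hold.
Before w := d && (!w): ok || (d && (!w))
Then branch requires w || (d && (!w)); else branch requires ok || (d && (!w)).
Before the if: ((ok || (!w)) ==> (w || (d && (!w)))) && ((!(ok || (!w))) ==> (ok || (d && (!w))))
Then branch requires (t || d) && ((ok || (!w)) ==> (w || (d && (!w)))) && ((!(ok || (!w))) ==> (ok || (d && (!w)))); else branch requires ((ok || (!w)) ==> (w || ((!t) && (!w)))) && ((!(ok || (!w))) ==> (ok || ((!t) && (!w)))).
Before the if: (((!d) <==> (!w)) ==> ((t || d) && ((ok || (!w)) ==> (w || (d && (!w)))) && ((!(ok || (!w))) ==> (ok || (d && (!w)))))) && ((!((!d) <==> (!w))) ==> (((ok || (!w)) ==> (w || ((!t) && (!w)))) && ((!(ok || (!w))) ==> (ok || ((!t) && (!w))))))
Answer: WP = (((!d) <==> (!w)) ==> ((t || d) && ((ok || (!w)) ==> (w || (d && (!w)))) && ((!(ok || (!w))) ==> (ok || (d && (!w)))))) && ((!((!d) <==> (!w))) ==> (((ok || (!w)) ==> (w || ((!t) && (!w)))) && ((!(ok || (!w))) ==> (ok || ((!t) && (!w))))))


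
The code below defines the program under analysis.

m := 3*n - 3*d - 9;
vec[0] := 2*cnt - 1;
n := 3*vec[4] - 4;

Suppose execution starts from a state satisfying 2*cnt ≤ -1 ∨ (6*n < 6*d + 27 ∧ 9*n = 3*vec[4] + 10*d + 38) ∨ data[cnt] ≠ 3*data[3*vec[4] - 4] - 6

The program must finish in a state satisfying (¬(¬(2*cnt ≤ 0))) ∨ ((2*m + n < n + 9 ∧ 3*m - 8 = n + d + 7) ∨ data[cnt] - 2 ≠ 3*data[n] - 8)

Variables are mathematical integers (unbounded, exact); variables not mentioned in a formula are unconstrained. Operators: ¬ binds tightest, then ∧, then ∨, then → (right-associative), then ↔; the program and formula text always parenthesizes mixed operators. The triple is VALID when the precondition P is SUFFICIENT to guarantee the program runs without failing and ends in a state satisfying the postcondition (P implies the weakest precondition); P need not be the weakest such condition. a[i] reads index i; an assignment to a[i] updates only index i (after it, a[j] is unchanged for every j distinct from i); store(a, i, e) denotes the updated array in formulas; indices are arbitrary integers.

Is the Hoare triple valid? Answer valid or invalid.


Working backward. After the program, the postcondition (¬(¬(2*cnt ≤ 0))) ∨ ((2*m + n < n + 9 ∧ 3*m - 8 = n + d + 7) ∨ data[cnt] - 2 ≠ 3*data[n] - 8) must hold; in canonical form it is 2*cnt ≤ 0 ∨ (2*m < 9 ∧ 3*m = d + n + 15) ∨ data[cnt] ≠ 3*data[n] - 6.
Before n := 3*vec[4] - 4: 2*cnt ≤ 0 ∨ (2*m < 9 ∧ 3*m = 3*vec[4] + d + 11) ∨ data[cnt] ≠ 3*data[3*vec[4] - 4] - 6
Before vec[0] := 2*cnt - 1: 2*cnt ≤ 0 ∨ (2*m < 9 ∧ 3*m = 3*vec[4] + d + 11) ∨ data[cnt] ≠ 3*data[3*vec[4] - 4] - 6
Before m := 3*n - 3*d - 9: 2*cnt ≤ 0 ∨ (6*n < 6*d + 27 ∧ 9*n = 3*vec[4] + 10*d + 38) ∨ data[cnt] ≠ 3*data[3*vec[4] - 4] - 6
The weakest precondition is 2*cnt ≤ 0 ∨ (6*n < 6*d + 27 ∧ 9*n = 3*vec[4] + 10*d + 38) ∨ data[cnt] ≠ 3*data[3*vec[4] - 4] - 6.
Check whether 2*cnt ≤ -1 ∨ (6*n < 6*d + 27 ∧ 9*n = 3*vec[4] + 10*d + 38) ∨ data[cnt] ≠ 3*data[3*vec[4] - 4] - 6 implies it.
Every state satisfying the precondition satisfies the weakest precondition: the implication holds.
Answer: valid


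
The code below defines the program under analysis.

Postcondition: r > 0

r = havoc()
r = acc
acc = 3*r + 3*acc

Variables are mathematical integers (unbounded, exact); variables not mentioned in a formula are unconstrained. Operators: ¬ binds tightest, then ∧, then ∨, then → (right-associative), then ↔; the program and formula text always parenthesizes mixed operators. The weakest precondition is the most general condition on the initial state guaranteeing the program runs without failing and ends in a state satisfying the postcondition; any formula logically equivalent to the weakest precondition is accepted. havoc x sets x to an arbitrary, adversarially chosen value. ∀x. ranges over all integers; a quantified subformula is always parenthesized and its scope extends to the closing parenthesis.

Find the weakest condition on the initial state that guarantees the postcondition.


Working backward. After the program, r > 0 must hold.
Before acc := 3*r + 3*acc: r > 0
Before r := acc: acc > 0
Before havoc r: acc > 0
Answer: WP = acc > 0


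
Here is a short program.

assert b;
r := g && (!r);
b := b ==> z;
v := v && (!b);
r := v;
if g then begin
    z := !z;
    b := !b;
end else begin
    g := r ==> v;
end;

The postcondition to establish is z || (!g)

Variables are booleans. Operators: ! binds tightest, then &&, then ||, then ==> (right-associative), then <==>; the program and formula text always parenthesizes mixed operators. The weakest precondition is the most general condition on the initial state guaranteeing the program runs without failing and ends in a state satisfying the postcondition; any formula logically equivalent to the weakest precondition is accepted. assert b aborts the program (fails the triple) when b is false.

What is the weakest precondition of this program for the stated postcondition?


Working backward. After the program, z || (!g) must hold.
Then branch requires (!z) || (!g); else branch requires z || (!(r ==> v)).
Before the if: (g ==> ((!z) || (!g))) && ((!g) ==> (z || (!(r ==> v))))
Before r := v: (g ==> ((!z) || (!g))) && ((!g) ==> z)
Before v := v && (!b): (g ==> ((!z) || (!g))) && ((!g) ==> z)
Before b := b ==> z: (g ==> ((!z) || (!g))) && ((!g) ==> z)
Before r := g && (!r): (g ==> ((!z) || (!g))) && ((!g) ==> z)
Before assert b: b && (g ==> ((!z) || (!g))) && ((!g) ==> z)
Answer: WP = b && (g ==> ((!z) || (!g))) && ((!g) ==> z)


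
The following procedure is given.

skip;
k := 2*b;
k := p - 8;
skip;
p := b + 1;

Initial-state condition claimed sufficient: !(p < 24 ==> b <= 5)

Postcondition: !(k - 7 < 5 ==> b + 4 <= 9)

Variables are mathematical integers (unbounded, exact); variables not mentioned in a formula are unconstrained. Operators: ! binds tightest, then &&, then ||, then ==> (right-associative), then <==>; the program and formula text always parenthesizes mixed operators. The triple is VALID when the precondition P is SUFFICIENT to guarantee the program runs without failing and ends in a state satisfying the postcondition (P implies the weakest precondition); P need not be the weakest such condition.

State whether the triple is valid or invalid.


Working backward. After the program, the postcondition !(k - 7 < 5 ==> b + 4 <= 9) must hold; in canonical form it is !(k < 12 ==> b <= 5).
Before p := b + 1: !(k < 12 ==> b <= 5)
Before skip: !(k < 12 ==> b <= 5)
Before k := p - 8: !(p < 20 ==> b <= 5)
Before k := 2*b: !(p < 20 ==> b <= 5)
Before skip: !(p < 20 ==> b <= 5)
The weakest precondition is !(p < 20 ==> b <= 5).
Check whether !(p < 24 ==> b <= 5) implies it.
Countermodel: at the initial state b = 6, p = 20, the precondition holds but the weakest precondition fails.
Answer: invalid


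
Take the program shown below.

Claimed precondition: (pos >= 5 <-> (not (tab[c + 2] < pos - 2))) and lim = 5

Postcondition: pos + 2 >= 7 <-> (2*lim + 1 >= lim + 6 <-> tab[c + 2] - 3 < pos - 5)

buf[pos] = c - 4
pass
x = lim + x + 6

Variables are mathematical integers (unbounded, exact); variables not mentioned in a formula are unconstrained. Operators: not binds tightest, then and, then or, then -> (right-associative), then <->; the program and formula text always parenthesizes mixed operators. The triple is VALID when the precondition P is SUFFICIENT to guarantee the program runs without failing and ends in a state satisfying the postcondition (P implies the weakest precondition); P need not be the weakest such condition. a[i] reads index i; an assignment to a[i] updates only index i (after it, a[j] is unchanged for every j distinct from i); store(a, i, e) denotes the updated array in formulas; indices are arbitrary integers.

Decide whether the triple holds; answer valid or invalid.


Working backward. After the program, the postcondition pos + 2 >= 7 <-> (2*lim + 1 >= lim + 6 <-> tab[c + 2] - 3 < pos - 5) must hold; in canonical form it is pos >= 5 <-> (lim >= 5 <-> tab[c + 2] < pos - 2).
Before x := lim + x + 6: pos >= 5 <-> (lim >= 5 <-> tab[c + 2] < pos - 2)
Before skip: pos >= 5 <-> (lim >= 5 <-> tab[c + 2] < pos - 2)
Before buf[pos] := c - 4: pos >= 5 <-> (lim >= 5 <-> tab[c + 2] < pos - 2)
The weakest precondition is pos >= 5 <-> (lim >= 5 <-> tab[c + 2] < pos - 2).
Check whether (pos >= 5 <-> (not (tab[c + 2] < pos - 2))) and lim = 5 implies it.
Countermodel: at the initial state c = -2, lim = 5, pos = 4, tab = {[0] = 1, elsewhere 1}, the precondition holds but the weakest precondition fails.
Answer: invalid


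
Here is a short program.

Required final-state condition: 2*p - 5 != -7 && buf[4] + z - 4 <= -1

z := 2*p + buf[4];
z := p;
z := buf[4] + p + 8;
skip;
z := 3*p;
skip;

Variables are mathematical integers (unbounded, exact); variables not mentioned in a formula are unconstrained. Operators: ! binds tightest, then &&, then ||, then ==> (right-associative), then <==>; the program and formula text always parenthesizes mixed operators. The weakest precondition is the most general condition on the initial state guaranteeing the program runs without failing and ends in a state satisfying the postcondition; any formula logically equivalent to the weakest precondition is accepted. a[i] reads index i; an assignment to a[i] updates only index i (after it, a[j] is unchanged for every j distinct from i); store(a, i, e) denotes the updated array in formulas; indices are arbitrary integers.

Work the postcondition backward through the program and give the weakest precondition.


Working backward. After the program, the postcondition 2*p - 5 != -7 && buf[4] + z - 4 <= -1 must hold; in canonical form it is 2*p != -2 && buf[4] + z <= 3.
Before skip: 2*p != -2 && buf[4] + z <= 3
Before z := 3*p: 2*p != -2 && buf[4] + 3*p <= 3
Before skip: 2*p != -2 && buf[4] + 3*p <= 3
Before z := buf[4] + p + 8: 2*p != -2 && buf[4] + 3*p <= 3
Before z := p: 2*p != -2 && buf[4] + 3*p <= 3
Before z := 2*p + buf[4]: 2*p != -2 && buf[4] + 3*p <= 3
Answer: WP = 2*p != -2 && buf[4] + 3*p <= 3


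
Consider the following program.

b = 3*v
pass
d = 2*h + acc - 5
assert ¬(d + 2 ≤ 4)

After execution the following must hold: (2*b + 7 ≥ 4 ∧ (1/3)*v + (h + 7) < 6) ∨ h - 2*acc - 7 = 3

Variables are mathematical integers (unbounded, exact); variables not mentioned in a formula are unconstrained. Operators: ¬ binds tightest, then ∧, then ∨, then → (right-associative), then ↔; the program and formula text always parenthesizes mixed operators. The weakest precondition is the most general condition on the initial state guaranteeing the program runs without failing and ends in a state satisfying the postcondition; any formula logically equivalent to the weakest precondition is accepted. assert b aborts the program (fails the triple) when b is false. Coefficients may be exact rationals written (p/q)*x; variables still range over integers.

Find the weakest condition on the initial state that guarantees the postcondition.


Working backward. After the program, the postcondition (2*b + 7 ≥ 4 ∧ (1/3)*v + (h + 7) < 6) ∨ h - 2*acc - 7 = 3 must hold; in canonical form it is (2*b ≥ -3 ∧ h + (1/3)*v < -1) ∨ h = 2*acc + 10.
Before assert ¬(d + 2 ≤ 4): (¬(d ≤ 2)) ∧ ((2*b ≥ -3 ∧ h + (1/3)*v < -1) ∨ h = 2*acc + 10)
Before d := 2*h + acc - 5: (¬(acc + 2*h ≤ 7)) ∧ ((2*b ≥ -3 ∧ h + (1/3)*v < -1) ∨ h = 2*acc + 10)
Before skip: (¬(acc + 2*h ≤ 7)) ∧ ((2*b ≥ -3 ∧ h + (1/3)*v < -1) ∨ h = 2*acc + 10)
Before b := 3*v: (¬(acc + 2*h ≤ 7)) ∧ ((6*v ≥ -3 ∧ h + (1/3)*v < -1) ∨ h = 2*acc + 10)
Answer: WP = (¬(acc + 2*h ≤ 7)) ∧ ((6*v ≥ -3 ∧ h + (1/3)*v < -1) ∨ h = 2*acc + 10)


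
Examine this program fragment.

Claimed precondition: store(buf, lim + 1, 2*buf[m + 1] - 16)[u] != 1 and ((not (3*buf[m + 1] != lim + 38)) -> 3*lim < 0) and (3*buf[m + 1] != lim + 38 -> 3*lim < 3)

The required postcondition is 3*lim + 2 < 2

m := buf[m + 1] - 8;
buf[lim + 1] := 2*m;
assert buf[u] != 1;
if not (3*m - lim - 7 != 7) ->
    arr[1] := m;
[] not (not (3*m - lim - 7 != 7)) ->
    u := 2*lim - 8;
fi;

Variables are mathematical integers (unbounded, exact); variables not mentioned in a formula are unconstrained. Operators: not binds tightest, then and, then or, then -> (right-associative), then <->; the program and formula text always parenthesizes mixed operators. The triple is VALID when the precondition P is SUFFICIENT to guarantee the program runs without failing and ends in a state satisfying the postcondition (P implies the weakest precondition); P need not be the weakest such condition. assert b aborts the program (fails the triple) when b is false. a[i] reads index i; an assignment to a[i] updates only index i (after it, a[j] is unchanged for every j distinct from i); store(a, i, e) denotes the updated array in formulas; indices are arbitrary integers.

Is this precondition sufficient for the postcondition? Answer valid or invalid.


Working backward. After the program, the postcondition 3*lim + 2 < 2 must hold; in canonical form it is 3*lim < 0.
Then branch requires 3*lim < 0; else branch requires 3*lim < 0.
Before the if: ((not (3*m != lim + 14)) -> 3*lim < 0) and (3*m != lim + 14 -> 3*lim < 0)
Before assert buf[u] != 1: buf[u] != 1 and ((not (3*m != lim + 14)) -> 3*lim < 0) and (3*m != lim + 14 -> 3*lim < 0)
Before buf[lim + 1] := 2*m: store(buf, lim + 1, 2*m)[u] != 1 and ((not (3*m != lim + 14)) -> 3*lim < 0) and (3*m != lim + 14 -> 3*lim < 0)
Before m := buf[m + 1] - 8: store(buf, lim + 1, 2*buf[m + 1] - 16)[u] != 1 and ((not (3*buf[m + 1] != lim + 38)) -> 3*lim < 0) and (3*buf[m + 1] != lim + 38 -> 3*lim < 0)
The weakest precondition is store(buf, lim + 1, 2*buf[m + 1] - 16)[u] != 1 and ((not (3*buf[m + 1] != lim + 38)) -> 3*lim < 0) and (3*buf[m + 1] != lim + 38 -> 3*lim < 0).
Check whether store(buf, lim + 1, 2*buf[m + 1] - 16)[u] != 1 and ((not (3*buf[m + 1] != lim + 38)) -> 3*lim < 0) and (3*buf[m + 1] != lim + 38 -> 3*lim < 3) implies it.
Countermodel: at the initial state buf = {[1] = 2, [3] = 0, elsewhere 2}, lim = 0, m = 2, u = 1, the precondition holds but the weakest precondition fails.
Answer: invalid


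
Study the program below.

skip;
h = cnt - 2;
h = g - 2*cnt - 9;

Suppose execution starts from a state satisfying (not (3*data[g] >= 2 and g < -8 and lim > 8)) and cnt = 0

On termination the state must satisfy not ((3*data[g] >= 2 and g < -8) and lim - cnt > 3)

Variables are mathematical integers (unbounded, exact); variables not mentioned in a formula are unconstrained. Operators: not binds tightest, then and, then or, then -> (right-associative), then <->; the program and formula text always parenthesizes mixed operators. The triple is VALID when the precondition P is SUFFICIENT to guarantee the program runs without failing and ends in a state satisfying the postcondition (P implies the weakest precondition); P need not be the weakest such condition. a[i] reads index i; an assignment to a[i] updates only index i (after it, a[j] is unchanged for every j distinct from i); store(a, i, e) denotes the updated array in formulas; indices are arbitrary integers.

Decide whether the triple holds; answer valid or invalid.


Working backward. After the program, the postcondition not ((3*data[g] >= 2 and g < -8) and lim - cnt > 3) must hold; in canonical form it is not (3*data[g] >= 2 and g < -8 and lim > cnt + 3).
Before h := g - 2*cnt - 9: not (3*data[g] >= 2 and g < -8 and lim > cnt + 3)
Before h := cnt - 2: not (3*data[g] >= 2 and g < -8 and lim > cnt + 3)
Before skip: not (3*data[g] >= 2 and g < -8 and lim > cnt + 3)
The weakest precondition is not (3*data[g] >= 2 and g < -8 and lim > cnt + 3).
Check whether (not (3*data[g] >= 2 and g < -8 and lim > 8)) and cnt = 0 implies it.
Countermodel: at the initial state cnt = 0, data = {[-9] = 1, elsewhere 1}, g = -9, lim = 4, the precondition holds but the weakest precondition fails.
Answer: invalid


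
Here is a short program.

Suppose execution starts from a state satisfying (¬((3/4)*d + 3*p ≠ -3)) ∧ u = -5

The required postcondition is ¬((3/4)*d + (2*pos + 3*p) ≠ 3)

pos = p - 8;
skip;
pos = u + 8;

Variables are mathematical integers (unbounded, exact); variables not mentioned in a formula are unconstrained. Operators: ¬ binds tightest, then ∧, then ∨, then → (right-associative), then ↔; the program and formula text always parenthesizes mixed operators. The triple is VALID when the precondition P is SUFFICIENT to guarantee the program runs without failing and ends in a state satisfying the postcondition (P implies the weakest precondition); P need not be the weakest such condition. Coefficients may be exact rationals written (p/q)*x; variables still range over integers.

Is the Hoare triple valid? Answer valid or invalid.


Working backward. After the program, the postcondition ¬((3/4)*d + (2*pos + 3*p) ≠ 3) must hold; in canonical form it is ¬((3/4)*d + 3*p + 2*pos ≠ 3).
Before pos := u + 8: ¬((3/4)*d + 3*p + 2*u ≠ -13)
Before skip: ¬((3/4)*d + 3*p + 2*u ≠ -13)
Before pos := p - 8: ¬((3/4)*d + 3*p + 2*u ≠ -13)
The weakest precondition is ¬((3/4)*d + 3*p + 2*u ≠ -13).
Check whether (¬((3/4)*d + 3*p ≠ -3)) ∧ u = -5 implies it.
Every state satisfying the precondition satisfies the weakest precondition: the implication holds.
Answer: valid


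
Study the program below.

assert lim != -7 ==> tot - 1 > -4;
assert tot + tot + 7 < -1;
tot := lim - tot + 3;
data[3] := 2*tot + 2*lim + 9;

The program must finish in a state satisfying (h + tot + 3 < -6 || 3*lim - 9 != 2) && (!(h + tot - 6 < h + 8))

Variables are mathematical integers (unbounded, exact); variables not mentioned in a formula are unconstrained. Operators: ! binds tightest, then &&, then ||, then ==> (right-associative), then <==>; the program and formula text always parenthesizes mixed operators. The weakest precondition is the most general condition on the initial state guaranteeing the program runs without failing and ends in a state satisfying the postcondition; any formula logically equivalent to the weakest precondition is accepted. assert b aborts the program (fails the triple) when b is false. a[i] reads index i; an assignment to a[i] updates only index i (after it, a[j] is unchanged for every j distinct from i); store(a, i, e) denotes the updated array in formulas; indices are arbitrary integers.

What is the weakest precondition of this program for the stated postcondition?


Working backward. After the program, the postcondition (h + tot + 3 < -6 || 3*lim - 9 != 2) && (!(h + tot - 6 < h + 8)) must hold; in canonical form it is (h + tot < -9 || 3*lim != 11) && (!(tot < 14)).
Before data[3] := 2*tot + 2*lim + 9: (h + tot < -9 || 3*lim != 11) && (!(tot < 14))
Before tot := lim - tot + 3: (h + lim < tot - 12 || 3*lim != 11) && (!(lim < tot + 11))
Before assert tot + tot + 7 < -1: 2*tot < -8 && (h + lim < tot - 12 || 3*lim != 11) && (!(lim < tot + 11))
Before assert lim != -7 ==> tot - 1 > -4: (lim != -7 ==> tot > -3) && 2*tot < -8 && (h + lim < tot - 12 || 3*lim != 11) && (!(lim < tot + 11))
Answer: WP = (lim != -7 ==> tot > -3) && 2*tot < -8 && (h + lim < tot - 12 || 3*lim != 11) && (!(lim < tot + 11))
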